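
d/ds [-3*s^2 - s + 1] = -6*s - 1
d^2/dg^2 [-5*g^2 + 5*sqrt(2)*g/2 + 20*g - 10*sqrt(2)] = -10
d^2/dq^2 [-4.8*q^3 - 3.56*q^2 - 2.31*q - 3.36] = -28.8*q - 7.12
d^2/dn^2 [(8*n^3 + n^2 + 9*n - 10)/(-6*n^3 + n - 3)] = 4*(-18*n^6 - 558*n^5 + 1503*n^4 + 32*n^3 + 432*n^2 - 378*n - 13)/(216*n^9 - 108*n^7 + 324*n^6 + 18*n^5 - 108*n^4 + 161*n^3 + 9*n^2 - 27*n + 27)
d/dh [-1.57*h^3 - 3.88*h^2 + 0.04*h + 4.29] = -4.71*h^2 - 7.76*h + 0.04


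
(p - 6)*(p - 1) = p^2 - 7*p + 6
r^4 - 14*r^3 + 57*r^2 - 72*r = r*(r - 8)*(r - 3)^2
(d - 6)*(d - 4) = d^2 - 10*d + 24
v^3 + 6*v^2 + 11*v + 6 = (v + 1)*(v + 2)*(v + 3)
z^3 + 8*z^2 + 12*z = z*(z + 2)*(z + 6)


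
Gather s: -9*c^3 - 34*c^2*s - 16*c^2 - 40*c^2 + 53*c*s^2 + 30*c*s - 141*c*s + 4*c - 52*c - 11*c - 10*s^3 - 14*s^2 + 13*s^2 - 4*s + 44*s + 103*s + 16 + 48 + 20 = -9*c^3 - 56*c^2 - 59*c - 10*s^3 + s^2*(53*c - 1) + s*(-34*c^2 - 111*c + 143) + 84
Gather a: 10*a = 10*a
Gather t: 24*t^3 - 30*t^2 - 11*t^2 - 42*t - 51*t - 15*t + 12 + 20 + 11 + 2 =24*t^3 - 41*t^2 - 108*t + 45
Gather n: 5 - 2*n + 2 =7 - 2*n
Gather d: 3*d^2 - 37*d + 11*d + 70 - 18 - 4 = 3*d^2 - 26*d + 48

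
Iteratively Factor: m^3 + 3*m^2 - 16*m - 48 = (m - 4)*(m^2 + 7*m + 12) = (m - 4)*(m + 4)*(m + 3)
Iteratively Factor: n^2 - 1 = (n - 1)*(n + 1)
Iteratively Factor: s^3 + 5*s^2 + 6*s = (s + 2)*(s^2 + 3*s) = s*(s + 2)*(s + 3)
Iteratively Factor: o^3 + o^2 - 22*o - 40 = (o + 4)*(o^2 - 3*o - 10) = (o - 5)*(o + 4)*(o + 2)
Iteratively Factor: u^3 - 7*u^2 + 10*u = (u - 5)*(u^2 - 2*u) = u*(u - 5)*(u - 2)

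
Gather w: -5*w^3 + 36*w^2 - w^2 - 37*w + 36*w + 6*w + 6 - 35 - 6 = -5*w^3 + 35*w^2 + 5*w - 35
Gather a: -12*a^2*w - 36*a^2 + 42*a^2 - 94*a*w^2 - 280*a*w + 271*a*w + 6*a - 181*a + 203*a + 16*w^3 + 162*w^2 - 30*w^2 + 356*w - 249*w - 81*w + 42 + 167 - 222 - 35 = a^2*(6 - 12*w) + a*(-94*w^2 - 9*w + 28) + 16*w^3 + 132*w^2 + 26*w - 48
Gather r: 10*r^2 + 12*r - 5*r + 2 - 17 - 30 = 10*r^2 + 7*r - 45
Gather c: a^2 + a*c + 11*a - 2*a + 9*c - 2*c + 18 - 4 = a^2 + 9*a + c*(a + 7) + 14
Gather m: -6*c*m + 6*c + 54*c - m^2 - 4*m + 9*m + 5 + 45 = 60*c - m^2 + m*(5 - 6*c) + 50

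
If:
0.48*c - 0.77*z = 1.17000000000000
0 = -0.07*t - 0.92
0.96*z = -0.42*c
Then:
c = 1.43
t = -13.14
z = -0.63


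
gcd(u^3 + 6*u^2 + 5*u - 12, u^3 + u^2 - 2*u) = u - 1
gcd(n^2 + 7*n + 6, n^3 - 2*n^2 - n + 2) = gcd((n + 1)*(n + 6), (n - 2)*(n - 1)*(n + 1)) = n + 1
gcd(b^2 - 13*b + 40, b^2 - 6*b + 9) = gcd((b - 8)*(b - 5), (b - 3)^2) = 1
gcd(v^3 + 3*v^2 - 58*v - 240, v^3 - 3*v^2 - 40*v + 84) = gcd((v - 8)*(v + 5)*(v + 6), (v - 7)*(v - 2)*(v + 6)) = v + 6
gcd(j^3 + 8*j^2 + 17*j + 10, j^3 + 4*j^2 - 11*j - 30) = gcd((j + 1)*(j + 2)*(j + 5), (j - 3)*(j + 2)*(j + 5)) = j^2 + 7*j + 10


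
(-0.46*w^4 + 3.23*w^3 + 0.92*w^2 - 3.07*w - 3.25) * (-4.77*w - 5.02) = 2.1942*w^5 - 13.0979*w^4 - 20.603*w^3 + 10.0255*w^2 + 30.9139*w + 16.315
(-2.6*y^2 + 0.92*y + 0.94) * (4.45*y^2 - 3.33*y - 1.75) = -11.57*y^4 + 12.752*y^3 + 5.6694*y^2 - 4.7402*y - 1.645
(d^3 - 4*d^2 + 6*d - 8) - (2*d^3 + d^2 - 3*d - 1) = -d^3 - 5*d^2 + 9*d - 7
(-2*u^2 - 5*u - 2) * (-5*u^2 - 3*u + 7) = 10*u^4 + 31*u^3 + 11*u^2 - 29*u - 14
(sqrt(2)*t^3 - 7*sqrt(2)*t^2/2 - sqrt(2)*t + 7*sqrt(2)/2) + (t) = sqrt(2)*t^3 - 7*sqrt(2)*t^2/2 - sqrt(2)*t + t + 7*sqrt(2)/2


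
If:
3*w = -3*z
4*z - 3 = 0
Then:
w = -3/4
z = 3/4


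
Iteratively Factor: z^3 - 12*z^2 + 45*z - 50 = (z - 5)*(z^2 - 7*z + 10) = (z - 5)^2*(z - 2)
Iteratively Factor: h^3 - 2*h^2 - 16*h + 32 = (h - 2)*(h^2 - 16) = (h - 2)*(h + 4)*(h - 4)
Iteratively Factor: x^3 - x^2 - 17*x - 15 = (x + 1)*(x^2 - 2*x - 15) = (x - 5)*(x + 1)*(x + 3)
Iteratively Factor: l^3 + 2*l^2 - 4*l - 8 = (l + 2)*(l^2 - 4) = (l - 2)*(l + 2)*(l + 2)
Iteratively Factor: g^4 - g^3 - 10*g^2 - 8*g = (g + 1)*(g^3 - 2*g^2 - 8*g) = g*(g + 1)*(g^2 - 2*g - 8) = g*(g + 1)*(g + 2)*(g - 4)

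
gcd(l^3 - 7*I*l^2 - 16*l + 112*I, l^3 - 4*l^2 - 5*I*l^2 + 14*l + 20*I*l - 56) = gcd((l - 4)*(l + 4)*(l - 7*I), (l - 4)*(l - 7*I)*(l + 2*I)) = l^2 + l*(-4 - 7*I) + 28*I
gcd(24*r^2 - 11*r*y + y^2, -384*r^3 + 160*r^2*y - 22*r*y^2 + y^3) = -8*r + y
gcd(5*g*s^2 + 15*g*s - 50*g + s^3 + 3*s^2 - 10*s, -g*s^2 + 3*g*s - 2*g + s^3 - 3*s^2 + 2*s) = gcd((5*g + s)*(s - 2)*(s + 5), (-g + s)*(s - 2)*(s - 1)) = s - 2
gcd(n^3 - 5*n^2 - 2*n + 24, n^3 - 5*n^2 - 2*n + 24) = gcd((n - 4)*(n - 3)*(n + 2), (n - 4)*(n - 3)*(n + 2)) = n^3 - 5*n^2 - 2*n + 24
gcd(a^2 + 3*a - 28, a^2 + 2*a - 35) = a + 7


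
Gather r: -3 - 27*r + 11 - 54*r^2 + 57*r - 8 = -54*r^2 + 30*r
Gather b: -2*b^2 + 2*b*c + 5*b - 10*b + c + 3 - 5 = -2*b^2 + b*(2*c - 5) + c - 2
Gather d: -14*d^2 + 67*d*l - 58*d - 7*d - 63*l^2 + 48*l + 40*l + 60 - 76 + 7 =-14*d^2 + d*(67*l - 65) - 63*l^2 + 88*l - 9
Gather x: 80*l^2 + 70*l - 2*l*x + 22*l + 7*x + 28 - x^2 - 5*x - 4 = 80*l^2 + 92*l - x^2 + x*(2 - 2*l) + 24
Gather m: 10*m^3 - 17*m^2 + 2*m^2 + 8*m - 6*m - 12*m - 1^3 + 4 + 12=10*m^3 - 15*m^2 - 10*m + 15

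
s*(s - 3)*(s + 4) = s^3 + s^2 - 12*s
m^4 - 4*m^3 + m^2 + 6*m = m*(m - 3)*(m - 2)*(m + 1)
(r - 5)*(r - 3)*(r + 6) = r^3 - 2*r^2 - 33*r + 90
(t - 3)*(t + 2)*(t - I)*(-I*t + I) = -I*t^4 - t^3 + 2*I*t^3 + 2*t^2 + 5*I*t^2 + 5*t - 6*I*t - 6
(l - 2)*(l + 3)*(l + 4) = l^3 + 5*l^2 - 2*l - 24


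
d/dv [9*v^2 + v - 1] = 18*v + 1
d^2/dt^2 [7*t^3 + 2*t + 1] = 42*t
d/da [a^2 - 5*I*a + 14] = 2*a - 5*I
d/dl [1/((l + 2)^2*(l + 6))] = -(3*l + 14)/((l + 2)^3*(l + 6)^2)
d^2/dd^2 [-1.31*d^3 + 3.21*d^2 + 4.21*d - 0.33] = 6.42 - 7.86*d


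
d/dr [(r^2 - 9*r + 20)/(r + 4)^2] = (17*r - 76)/(r^3 + 12*r^2 + 48*r + 64)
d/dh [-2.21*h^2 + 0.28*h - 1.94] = 0.28 - 4.42*h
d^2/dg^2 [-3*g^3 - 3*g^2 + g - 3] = -18*g - 6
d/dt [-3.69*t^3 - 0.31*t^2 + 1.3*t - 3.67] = -11.07*t^2 - 0.62*t + 1.3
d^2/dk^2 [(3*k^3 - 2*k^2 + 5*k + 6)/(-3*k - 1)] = 2*(-27*k^3 - 27*k^2 - 9*k - 37)/(27*k^3 + 27*k^2 + 9*k + 1)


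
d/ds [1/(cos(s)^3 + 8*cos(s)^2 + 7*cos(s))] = (3*sin(s) + 7*sin(s)/cos(s)^2 + 16*tan(s))/((cos(s) + 1)^2*(cos(s) + 7)^2)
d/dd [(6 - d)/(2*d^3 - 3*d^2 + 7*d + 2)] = (-2*d^3 + 3*d^2 - 7*d + (d - 6)*(6*d^2 - 6*d + 7) - 2)/(2*d^3 - 3*d^2 + 7*d + 2)^2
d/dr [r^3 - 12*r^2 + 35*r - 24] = 3*r^2 - 24*r + 35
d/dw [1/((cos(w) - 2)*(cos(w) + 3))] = (sin(w) + sin(2*w))/((cos(w) - 2)^2*(cos(w) + 3)^2)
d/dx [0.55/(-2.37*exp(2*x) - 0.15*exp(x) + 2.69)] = (2.607*exp(x) + 0.0825)*exp(x)/(2.37*exp(2*x) + 0.15*exp(x) - 2.69)^2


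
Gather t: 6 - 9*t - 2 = 4 - 9*t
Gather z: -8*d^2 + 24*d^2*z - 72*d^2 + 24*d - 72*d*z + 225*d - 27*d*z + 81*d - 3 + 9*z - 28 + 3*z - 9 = -80*d^2 + 330*d + z*(24*d^2 - 99*d + 12) - 40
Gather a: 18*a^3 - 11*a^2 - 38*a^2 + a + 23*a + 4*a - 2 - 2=18*a^3 - 49*a^2 + 28*a - 4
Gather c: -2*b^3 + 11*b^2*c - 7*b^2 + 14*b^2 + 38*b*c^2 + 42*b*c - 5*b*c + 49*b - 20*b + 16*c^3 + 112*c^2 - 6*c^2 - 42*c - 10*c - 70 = -2*b^3 + 7*b^2 + 29*b + 16*c^3 + c^2*(38*b + 106) + c*(11*b^2 + 37*b - 52) - 70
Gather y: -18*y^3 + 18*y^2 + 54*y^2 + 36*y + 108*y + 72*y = -18*y^3 + 72*y^2 + 216*y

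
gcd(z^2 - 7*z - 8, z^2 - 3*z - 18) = 1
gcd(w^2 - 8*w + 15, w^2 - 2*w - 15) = w - 5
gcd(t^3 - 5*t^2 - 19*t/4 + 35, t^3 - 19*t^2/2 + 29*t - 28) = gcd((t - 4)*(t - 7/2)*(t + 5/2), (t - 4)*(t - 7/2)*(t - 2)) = t^2 - 15*t/2 + 14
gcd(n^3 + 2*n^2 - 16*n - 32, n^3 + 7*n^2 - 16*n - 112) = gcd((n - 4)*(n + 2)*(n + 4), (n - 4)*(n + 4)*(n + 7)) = n^2 - 16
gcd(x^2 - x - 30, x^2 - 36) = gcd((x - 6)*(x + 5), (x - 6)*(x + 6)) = x - 6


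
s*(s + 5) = s^2 + 5*s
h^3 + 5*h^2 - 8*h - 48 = (h - 3)*(h + 4)^2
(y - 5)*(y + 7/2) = y^2 - 3*y/2 - 35/2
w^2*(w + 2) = w^3 + 2*w^2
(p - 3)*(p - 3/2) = p^2 - 9*p/2 + 9/2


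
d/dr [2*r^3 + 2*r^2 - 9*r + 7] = 6*r^2 + 4*r - 9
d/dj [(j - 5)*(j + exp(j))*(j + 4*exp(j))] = (j - 5)*(j + exp(j))*(4*exp(j) + 1) + (j - 5)*(j + 4*exp(j))*(exp(j) + 1) + (j + exp(j))*(j + 4*exp(j))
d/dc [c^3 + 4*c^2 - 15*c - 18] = 3*c^2 + 8*c - 15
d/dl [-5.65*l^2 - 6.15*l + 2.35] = -11.3*l - 6.15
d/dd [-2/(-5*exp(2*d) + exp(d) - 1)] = (2 - 20*exp(d))*exp(d)/(5*exp(2*d) - exp(d) + 1)^2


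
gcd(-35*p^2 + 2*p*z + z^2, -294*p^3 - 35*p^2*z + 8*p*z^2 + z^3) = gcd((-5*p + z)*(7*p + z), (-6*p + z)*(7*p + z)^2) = 7*p + z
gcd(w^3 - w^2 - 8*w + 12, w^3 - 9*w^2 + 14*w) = w - 2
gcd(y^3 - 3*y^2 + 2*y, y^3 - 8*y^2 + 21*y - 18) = y - 2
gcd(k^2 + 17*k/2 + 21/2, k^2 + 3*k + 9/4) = k + 3/2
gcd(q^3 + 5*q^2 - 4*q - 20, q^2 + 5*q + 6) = q + 2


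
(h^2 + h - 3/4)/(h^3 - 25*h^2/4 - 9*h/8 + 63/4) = 2*(2*h - 1)/(4*h^2 - 31*h + 42)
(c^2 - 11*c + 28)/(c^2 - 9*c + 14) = (c - 4)/(c - 2)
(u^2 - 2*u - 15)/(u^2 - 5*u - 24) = (u - 5)/(u - 8)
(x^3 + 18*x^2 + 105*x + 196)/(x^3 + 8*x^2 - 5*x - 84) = (x + 7)/(x - 3)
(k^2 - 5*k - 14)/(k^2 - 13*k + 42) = (k + 2)/(k - 6)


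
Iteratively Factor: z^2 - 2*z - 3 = (z + 1)*(z - 3)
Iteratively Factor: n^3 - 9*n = (n - 3)*(n^2 + 3*n) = n*(n - 3)*(n + 3)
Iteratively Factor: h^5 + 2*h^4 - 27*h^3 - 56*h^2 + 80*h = (h + 4)*(h^4 - 2*h^3 - 19*h^2 + 20*h) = (h - 1)*(h + 4)*(h^3 - h^2 - 20*h) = (h - 5)*(h - 1)*(h + 4)*(h^2 + 4*h) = h*(h - 5)*(h - 1)*(h + 4)*(h + 4)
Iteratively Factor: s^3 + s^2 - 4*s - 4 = (s + 2)*(s^2 - s - 2) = (s - 2)*(s + 2)*(s + 1)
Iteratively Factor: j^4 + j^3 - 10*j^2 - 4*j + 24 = (j - 2)*(j^3 + 3*j^2 - 4*j - 12) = (j - 2)*(j + 2)*(j^2 + j - 6) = (j - 2)*(j + 2)*(j + 3)*(j - 2)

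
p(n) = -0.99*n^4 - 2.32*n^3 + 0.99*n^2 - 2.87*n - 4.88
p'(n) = -3.96*n^3 - 6.96*n^2 + 1.98*n - 2.87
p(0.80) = -8.14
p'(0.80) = -7.77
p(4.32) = -530.65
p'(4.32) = -443.47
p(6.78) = -2793.86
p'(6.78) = -1543.58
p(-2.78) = 1.46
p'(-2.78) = 22.92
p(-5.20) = -360.83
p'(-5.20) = 355.44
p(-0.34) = -3.71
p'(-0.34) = -4.19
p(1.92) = -36.62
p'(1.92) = -52.75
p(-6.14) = -819.96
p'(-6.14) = 639.23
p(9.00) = -8137.19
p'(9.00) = -3435.65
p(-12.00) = -16347.56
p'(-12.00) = 5814.01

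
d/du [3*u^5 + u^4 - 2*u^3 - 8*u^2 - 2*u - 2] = 15*u^4 + 4*u^3 - 6*u^2 - 16*u - 2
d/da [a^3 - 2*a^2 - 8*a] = 3*a^2 - 4*a - 8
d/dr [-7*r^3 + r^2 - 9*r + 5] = -21*r^2 + 2*r - 9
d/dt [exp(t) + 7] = exp(t)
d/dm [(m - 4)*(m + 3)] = 2*m - 1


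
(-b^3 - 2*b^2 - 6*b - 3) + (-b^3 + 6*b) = -2*b^3 - 2*b^2 - 3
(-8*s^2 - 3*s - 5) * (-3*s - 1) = 24*s^3 + 17*s^2 + 18*s + 5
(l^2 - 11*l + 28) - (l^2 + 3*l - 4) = 32 - 14*l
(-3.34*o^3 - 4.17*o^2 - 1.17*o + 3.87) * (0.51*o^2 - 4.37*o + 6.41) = -1.7034*o^5 + 12.4691*o^4 - 3.7832*o^3 - 19.6431*o^2 - 24.4116*o + 24.8067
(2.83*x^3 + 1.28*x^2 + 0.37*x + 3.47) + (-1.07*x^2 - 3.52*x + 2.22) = 2.83*x^3 + 0.21*x^2 - 3.15*x + 5.69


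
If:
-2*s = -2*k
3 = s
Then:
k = 3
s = 3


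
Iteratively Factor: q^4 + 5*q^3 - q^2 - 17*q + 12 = (q - 1)*(q^3 + 6*q^2 + 5*q - 12) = (q - 1)*(q + 3)*(q^2 + 3*q - 4) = (q - 1)*(q + 3)*(q + 4)*(q - 1)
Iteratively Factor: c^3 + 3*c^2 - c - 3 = (c - 1)*(c^2 + 4*c + 3) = (c - 1)*(c + 1)*(c + 3)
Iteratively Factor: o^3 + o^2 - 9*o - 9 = (o - 3)*(o^2 + 4*o + 3) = (o - 3)*(o + 3)*(o + 1)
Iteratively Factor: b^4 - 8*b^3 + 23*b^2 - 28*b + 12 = (b - 1)*(b^3 - 7*b^2 + 16*b - 12) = (b - 2)*(b - 1)*(b^2 - 5*b + 6) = (b - 2)^2*(b - 1)*(b - 3)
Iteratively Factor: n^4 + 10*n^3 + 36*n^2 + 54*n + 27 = (n + 3)*(n^3 + 7*n^2 + 15*n + 9) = (n + 1)*(n + 3)*(n^2 + 6*n + 9) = (n + 1)*(n + 3)^2*(n + 3)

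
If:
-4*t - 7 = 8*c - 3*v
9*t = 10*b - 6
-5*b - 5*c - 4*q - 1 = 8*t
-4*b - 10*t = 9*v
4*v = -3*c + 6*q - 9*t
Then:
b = 15951/15128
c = -22897/15128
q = -20751/30256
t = 3819/7564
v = -1947/1891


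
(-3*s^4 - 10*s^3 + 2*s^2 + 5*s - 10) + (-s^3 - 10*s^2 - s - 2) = -3*s^4 - 11*s^3 - 8*s^2 + 4*s - 12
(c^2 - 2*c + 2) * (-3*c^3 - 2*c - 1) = -3*c^5 + 6*c^4 - 8*c^3 + 3*c^2 - 2*c - 2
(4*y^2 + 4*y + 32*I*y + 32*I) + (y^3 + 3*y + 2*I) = y^3 + 4*y^2 + 7*y + 32*I*y + 34*I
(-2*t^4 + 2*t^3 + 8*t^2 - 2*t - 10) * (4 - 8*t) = 16*t^5 - 24*t^4 - 56*t^3 + 48*t^2 + 72*t - 40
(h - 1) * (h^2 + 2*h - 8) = h^3 + h^2 - 10*h + 8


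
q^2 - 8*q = q*(q - 8)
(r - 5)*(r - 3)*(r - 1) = r^3 - 9*r^2 + 23*r - 15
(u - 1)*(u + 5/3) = u^2 + 2*u/3 - 5/3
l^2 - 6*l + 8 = (l - 4)*(l - 2)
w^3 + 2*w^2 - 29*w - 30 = (w - 5)*(w + 1)*(w + 6)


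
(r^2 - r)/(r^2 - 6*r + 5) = r/(r - 5)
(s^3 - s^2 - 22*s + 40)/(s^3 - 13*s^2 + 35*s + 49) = (s^3 - s^2 - 22*s + 40)/(s^3 - 13*s^2 + 35*s + 49)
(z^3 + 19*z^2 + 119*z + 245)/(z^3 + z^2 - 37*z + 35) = (z^2 + 12*z + 35)/(z^2 - 6*z + 5)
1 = 1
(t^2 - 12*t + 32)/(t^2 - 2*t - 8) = (t - 8)/(t + 2)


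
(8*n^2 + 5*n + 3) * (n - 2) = 8*n^3 - 11*n^2 - 7*n - 6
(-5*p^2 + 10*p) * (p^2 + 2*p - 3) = -5*p^4 + 35*p^2 - 30*p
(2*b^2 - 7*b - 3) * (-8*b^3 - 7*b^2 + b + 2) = -16*b^5 + 42*b^4 + 75*b^3 + 18*b^2 - 17*b - 6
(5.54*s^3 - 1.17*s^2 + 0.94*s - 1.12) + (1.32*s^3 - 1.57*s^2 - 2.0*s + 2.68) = 6.86*s^3 - 2.74*s^2 - 1.06*s + 1.56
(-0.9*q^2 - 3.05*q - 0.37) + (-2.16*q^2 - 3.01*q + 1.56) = -3.06*q^2 - 6.06*q + 1.19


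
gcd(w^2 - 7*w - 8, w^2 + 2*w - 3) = 1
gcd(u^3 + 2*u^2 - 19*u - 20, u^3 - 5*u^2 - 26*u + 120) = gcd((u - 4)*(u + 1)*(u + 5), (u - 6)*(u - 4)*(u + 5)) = u^2 + u - 20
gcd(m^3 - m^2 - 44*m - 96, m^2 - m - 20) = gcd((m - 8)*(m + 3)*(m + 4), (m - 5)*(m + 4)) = m + 4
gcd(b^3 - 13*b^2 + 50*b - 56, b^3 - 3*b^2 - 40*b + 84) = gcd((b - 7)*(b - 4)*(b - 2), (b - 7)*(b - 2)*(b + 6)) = b^2 - 9*b + 14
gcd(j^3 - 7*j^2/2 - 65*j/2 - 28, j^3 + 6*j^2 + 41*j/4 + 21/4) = j^2 + 9*j/2 + 7/2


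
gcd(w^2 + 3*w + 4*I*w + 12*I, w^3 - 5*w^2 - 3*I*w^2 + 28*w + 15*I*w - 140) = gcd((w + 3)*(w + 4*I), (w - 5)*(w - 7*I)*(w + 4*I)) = w + 4*I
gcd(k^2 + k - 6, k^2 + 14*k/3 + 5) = k + 3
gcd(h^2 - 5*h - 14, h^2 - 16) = 1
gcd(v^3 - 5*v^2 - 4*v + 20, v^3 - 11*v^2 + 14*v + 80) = v^2 - 3*v - 10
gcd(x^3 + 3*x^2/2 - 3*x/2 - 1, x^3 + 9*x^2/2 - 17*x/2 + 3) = x - 1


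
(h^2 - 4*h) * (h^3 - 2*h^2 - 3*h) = h^5 - 6*h^4 + 5*h^3 + 12*h^2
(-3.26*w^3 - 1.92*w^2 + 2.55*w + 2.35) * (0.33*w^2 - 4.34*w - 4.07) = -1.0758*w^5 + 13.5148*w^4 + 22.4425*w^3 - 2.4771*w^2 - 20.5775*w - 9.5645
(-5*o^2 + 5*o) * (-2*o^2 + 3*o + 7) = 10*o^4 - 25*o^3 - 20*o^2 + 35*o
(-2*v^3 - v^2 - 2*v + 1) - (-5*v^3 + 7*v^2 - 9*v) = 3*v^3 - 8*v^2 + 7*v + 1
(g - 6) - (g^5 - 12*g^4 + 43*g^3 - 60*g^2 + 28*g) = -g^5 + 12*g^4 - 43*g^3 + 60*g^2 - 27*g - 6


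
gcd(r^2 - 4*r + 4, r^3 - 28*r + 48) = r - 2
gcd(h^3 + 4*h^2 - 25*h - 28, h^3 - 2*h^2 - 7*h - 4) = h^2 - 3*h - 4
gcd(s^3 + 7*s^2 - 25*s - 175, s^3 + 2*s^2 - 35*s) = s^2 + 2*s - 35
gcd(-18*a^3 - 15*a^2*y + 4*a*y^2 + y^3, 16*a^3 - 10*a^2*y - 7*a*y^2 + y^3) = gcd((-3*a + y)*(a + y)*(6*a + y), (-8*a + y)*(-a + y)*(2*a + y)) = 1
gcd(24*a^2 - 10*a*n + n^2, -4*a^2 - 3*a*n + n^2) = 4*a - n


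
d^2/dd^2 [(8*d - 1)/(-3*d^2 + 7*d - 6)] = 2*(-(6*d - 7)^2*(8*d - 1) + (72*d - 59)*(3*d^2 - 7*d + 6))/(3*d^2 - 7*d + 6)^3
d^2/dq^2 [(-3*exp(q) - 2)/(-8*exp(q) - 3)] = (56*exp(q) - 21)*exp(q)/(512*exp(3*q) + 576*exp(2*q) + 216*exp(q) + 27)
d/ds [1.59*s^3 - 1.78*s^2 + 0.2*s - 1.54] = 4.77*s^2 - 3.56*s + 0.2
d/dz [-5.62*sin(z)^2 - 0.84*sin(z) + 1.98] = -(11.24*sin(z) + 0.84)*cos(z)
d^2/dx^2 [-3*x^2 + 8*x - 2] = -6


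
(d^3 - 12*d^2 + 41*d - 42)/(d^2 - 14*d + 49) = (d^2 - 5*d + 6)/(d - 7)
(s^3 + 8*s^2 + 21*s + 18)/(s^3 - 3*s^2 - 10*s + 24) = (s^2 + 5*s + 6)/(s^2 - 6*s + 8)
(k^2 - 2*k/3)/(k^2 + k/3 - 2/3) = k/(k + 1)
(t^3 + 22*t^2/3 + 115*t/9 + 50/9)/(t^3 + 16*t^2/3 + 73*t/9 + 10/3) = (t + 5)/(t + 3)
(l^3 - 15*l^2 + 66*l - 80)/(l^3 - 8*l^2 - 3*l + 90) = (l^2 - 10*l + 16)/(l^2 - 3*l - 18)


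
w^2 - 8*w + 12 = (w - 6)*(w - 2)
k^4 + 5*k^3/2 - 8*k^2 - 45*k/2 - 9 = (k - 3)*(k + 1/2)*(k + 2)*(k + 3)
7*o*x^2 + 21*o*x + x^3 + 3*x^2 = x*(7*o + x)*(x + 3)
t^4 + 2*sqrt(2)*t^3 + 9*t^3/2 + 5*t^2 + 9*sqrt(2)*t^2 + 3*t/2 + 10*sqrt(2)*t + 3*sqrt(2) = (t + 1/2)*(t + 1)*(t + 3)*(t + 2*sqrt(2))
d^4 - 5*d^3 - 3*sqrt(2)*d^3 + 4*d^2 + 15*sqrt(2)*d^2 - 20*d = d*(d - 5)*(d - 2*sqrt(2))*(d - sqrt(2))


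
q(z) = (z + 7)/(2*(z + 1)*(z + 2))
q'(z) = 1/(2*(z + 1)*(z + 2)) - (z + 7)/(2*(z + 1)*(z + 2)^2) - (z + 7)/(2*(z + 1)^2*(z + 2)) = (-z^2 - 14*z - 19)/(2*(z^4 + 6*z^3 + 13*z^2 + 12*z + 4))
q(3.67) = 0.20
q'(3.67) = -0.06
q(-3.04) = 0.93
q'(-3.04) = 1.59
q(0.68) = 0.85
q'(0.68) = -0.71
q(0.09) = 1.56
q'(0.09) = -1.95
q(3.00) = 0.25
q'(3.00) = -0.09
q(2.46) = 0.31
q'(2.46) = -0.12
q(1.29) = 0.55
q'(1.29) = -0.34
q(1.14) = 0.61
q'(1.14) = -0.40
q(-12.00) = -0.02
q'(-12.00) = 0.00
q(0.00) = 1.75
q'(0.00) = -2.38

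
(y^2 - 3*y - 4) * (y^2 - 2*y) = y^4 - 5*y^3 + 2*y^2 + 8*y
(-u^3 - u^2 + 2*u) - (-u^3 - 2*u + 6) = -u^2 + 4*u - 6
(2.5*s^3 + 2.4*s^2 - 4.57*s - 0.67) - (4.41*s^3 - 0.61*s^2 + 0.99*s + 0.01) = -1.91*s^3 + 3.01*s^2 - 5.56*s - 0.68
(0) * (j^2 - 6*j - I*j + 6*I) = 0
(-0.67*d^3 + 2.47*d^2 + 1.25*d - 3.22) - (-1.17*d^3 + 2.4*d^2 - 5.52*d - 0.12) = 0.5*d^3 + 0.0700000000000003*d^2 + 6.77*d - 3.1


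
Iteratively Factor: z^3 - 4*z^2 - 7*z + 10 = (z - 5)*(z^2 + z - 2) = (z - 5)*(z - 1)*(z + 2)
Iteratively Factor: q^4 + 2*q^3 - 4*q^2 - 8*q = (q + 2)*(q^3 - 4*q) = q*(q + 2)*(q^2 - 4) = q*(q + 2)^2*(q - 2)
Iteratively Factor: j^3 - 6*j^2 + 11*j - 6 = (j - 2)*(j^2 - 4*j + 3) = (j - 3)*(j - 2)*(j - 1)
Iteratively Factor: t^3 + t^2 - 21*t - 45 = (t - 5)*(t^2 + 6*t + 9) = (t - 5)*(t + 3)*(t + 3)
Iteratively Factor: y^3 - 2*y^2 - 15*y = (y + 3)*(y^2 - 5*y) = (y - 5)*(y + 3)*(y)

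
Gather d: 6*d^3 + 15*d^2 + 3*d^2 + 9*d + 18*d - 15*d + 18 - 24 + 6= 6*d^3 + 18*d^2 + 12*d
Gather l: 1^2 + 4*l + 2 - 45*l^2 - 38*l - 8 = -45*l^2 - 34*l - 5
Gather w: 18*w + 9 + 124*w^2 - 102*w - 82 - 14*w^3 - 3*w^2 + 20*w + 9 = -14*w^3 + 121*w^2 - 64*w - 64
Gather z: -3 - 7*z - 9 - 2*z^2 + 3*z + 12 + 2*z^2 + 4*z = 0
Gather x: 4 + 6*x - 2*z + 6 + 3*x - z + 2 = 9*x - 3*z + 12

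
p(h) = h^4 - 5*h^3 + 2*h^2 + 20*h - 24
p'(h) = 4*h^3 - 15*h^2 + 4*h + 20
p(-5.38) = 1542.67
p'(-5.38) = -1058.57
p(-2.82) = 110.87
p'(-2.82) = -200.27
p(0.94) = -6.80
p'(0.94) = 13.83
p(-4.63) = 882.08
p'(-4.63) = -717.08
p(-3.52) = 301.97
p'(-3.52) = -354.39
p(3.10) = 0.62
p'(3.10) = 7.41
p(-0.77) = -35.58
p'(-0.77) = 6.20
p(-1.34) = -31.95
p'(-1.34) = -21.92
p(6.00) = 384.00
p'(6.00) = 368.00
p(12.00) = 12600.00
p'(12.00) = 4820.00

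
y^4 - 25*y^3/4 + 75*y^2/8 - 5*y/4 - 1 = (y - 4)*(y - 2)*(y - 1/2)*(y + 1/4)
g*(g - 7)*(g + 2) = g^3 - 5*g^2 - 14*g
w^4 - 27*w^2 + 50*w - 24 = (w - 4)*(w - 1)^2*(w + 6)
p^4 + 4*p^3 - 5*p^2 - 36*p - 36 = (p - 3)*(p + 2)^2*(p + 3)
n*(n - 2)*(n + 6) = n^3 + 4*n^2 - 12*n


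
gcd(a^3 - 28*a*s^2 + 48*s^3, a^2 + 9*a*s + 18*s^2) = a + 6*s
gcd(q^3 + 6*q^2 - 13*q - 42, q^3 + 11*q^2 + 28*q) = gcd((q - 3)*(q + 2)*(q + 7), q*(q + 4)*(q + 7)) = q + 7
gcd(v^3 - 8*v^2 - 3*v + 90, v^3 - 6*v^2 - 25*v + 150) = v^2 - 11*v + 30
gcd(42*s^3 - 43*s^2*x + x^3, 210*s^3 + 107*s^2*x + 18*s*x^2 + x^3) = 7*s + x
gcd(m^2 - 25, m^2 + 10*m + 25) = m + 5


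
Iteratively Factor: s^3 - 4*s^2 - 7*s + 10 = (s - 1)*(s^2 - 3*s - 10) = (s - 5)*(s - 1)*(s + 2)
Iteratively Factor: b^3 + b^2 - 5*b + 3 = (b + 3)*(b^2 - 2*b + 1) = (b - 1)*(b + 3)*(b - 1)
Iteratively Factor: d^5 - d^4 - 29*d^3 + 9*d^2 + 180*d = (d + 3)*(d^4 - 4*d^3 - 17*d^2 + 60*d) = (d - 5)*(d + 3)*(d^3 + d^2 - 12*d) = d*(d - 5)*(d + 3)*(d^2 + d - 12) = d*(d - 5)*(d - 3)*(d + 3)*(d + 4)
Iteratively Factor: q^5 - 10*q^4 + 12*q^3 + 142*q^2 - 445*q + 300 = (q - 5)*(q^4 - 5*q^3 - 13*q^2 + 77*q - 60) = (q - 5)^2*(q^3 - 13*q + 12) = (q - 5)^2*(q - 1)*(q^2 + q - 12) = (q - 5)^2*(q - 1)*(q + 4)*(q - 3)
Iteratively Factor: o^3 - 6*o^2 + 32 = (o - 4)*(o^2 - 2*o - 8) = (o - 4)^2*(o + 2)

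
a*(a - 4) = a^2 - 4*a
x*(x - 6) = x^2 - 6*x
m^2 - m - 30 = (m - 6)*(m + 5)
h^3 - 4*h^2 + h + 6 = (h - 3)*(h - 2)*(h + 1)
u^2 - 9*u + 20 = (u - 5)*(u - 4)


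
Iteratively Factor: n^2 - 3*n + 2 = (n - 1)*(n - 2)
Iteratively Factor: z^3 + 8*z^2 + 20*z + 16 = (z + 2)*(z^2 + 6*z + 8) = (z + 2)*(z + 4)*(z + 2)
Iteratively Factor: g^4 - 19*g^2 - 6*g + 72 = (g + 3)*(g^3 - 3*g^2 - 10*g + 24) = (g + 3)^2*(g^2 - 6*g + 8) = (g - 4)*(g + 3)^2*(g - 2)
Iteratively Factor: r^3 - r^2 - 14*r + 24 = (r - 3)*(r^2 + 2*r - 8) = (r - 3)*(r + 4)*(r - 2)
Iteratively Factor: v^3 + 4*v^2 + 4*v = (v)*(v^2 + 4*v + 4) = v*(v + 2)*(v + 2)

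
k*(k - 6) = k^2 - 6*k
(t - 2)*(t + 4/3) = t^2 - 2*t/3 - 8/3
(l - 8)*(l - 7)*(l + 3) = l^3 - 12*l^2 + 11*l + 168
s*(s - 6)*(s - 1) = s^3 - 7*s^2 + 6*s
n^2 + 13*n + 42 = (n + 6)*(n + 7)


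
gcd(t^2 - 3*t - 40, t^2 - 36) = 1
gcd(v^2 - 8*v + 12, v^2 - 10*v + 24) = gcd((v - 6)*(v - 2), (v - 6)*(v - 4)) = v - 6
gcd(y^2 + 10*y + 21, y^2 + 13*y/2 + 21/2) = y + 3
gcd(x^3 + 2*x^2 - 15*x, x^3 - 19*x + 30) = x^2 + 2*x - 15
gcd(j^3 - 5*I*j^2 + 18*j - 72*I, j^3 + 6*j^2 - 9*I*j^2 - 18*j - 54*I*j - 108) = j^2 - 9*I*j - 18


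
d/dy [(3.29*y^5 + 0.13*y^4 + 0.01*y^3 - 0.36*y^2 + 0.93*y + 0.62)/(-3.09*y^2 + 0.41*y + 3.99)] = (-30.4983*y^6 + 4.5922*y^5 + 65.7645*y^4 + 2.083*y^3 + 2.8458*y^2 + 0.9588*y + 3.4565)/(9.5481*y^4 - 2.5338*y^3 - 24.4901*y^2 + 3.2718*y + 15.9201)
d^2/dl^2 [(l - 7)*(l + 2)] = 2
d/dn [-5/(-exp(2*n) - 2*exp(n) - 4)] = -10*(exp(n) + 1)*exp(n)/(exp(2*n) + 2*exp(n) + 4)^2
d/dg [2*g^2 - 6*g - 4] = 4*g - 6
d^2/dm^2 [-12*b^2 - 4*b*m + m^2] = 2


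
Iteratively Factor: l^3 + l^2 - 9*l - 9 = (l - 3)*(l^2 + 4*l + 3) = (l - 3)*(l + 1)*(l + 3)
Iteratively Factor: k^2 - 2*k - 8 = (k + 2)*(k - 4)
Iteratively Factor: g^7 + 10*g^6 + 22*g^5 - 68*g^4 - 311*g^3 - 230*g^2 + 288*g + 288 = (g - 1)*(g^6 + 11*g^5 + 33*g^4 - 35*g^3 - 346*g^2 - 576*g - 288) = (g - 1)*(g + 2)*(g^5 + 9*g^4 + 15*g^3 - 65*g^2 - 216*g - 144) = (g - 1)*(g + 2)*(g + 4)*(g^4 + 5*g^3 - 5*g^2 - 45*g - 36) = (g - 1)*(g + 2)*(g + 3)*(g + 4)*(g^3 + 2*g^2 - 11*g - 12) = (g - 1)*(g + 2)*(g + 3)*(g + 4)^2*(g^2 - 2*g - 3) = (g - 3)*(g - 1)*(g + 2)*(g + 3)*(g + 4)^2*(g + 1)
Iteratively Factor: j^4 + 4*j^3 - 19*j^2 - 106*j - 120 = (j + 3)*(j^3 + j^2 - 22*j - 40) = (j + 3)*(j + 4)*(j^2 - 3*j - 10) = (j - 5)*(j + 3)*(j + 4)*(j + 2)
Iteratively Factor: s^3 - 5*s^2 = (s - 5)*(s^2) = s*(s - 5)*(s)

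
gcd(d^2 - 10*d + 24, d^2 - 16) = d - 4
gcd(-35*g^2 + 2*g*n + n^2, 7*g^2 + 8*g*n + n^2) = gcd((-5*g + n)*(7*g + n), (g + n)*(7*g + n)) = 7*g + n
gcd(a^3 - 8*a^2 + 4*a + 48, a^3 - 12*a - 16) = a^2 - 2*a - 8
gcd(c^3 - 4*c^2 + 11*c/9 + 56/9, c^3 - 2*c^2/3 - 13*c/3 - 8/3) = c^2 - 5*c/3 - 8/3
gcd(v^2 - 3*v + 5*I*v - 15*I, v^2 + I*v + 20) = v + 5*I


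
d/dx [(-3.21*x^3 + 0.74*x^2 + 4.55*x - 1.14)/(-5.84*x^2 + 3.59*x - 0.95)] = (18.7464*x^4 - 23.0478*x^3 + 38.3771*x^2 - 14.7212*x - 0.229900000000001)/(34.1056*x^4 - 41.9312*x^3 + 23.9841*x^2 - 6.821*x + 0.9025)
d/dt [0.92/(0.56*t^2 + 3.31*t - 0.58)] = (-1.0304*t - 3.0452)/(0.56*t^2 + 3.31*t - 0.58)^2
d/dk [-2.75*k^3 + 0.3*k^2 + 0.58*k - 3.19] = -8.25*k^2 + 0.6*k + 0.58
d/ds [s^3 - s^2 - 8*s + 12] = 3*s^2 - 2*s - 8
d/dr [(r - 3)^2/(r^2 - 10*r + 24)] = 2*(-2*r^2 + 15*r - 27)/(r^4 - 20*r^3 + 148*r^2 - 480*r + 576)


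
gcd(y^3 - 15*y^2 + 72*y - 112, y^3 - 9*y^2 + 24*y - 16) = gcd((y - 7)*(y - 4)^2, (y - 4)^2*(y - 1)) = y^2 - 8*y + 16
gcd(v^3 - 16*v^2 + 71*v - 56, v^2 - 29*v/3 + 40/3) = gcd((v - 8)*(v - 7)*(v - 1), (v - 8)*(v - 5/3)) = v - 8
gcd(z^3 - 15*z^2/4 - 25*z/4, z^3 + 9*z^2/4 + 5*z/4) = z^2 + 5*z/4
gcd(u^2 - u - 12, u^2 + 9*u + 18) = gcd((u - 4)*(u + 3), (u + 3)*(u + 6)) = u + 3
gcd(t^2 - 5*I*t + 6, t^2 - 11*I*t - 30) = t - 6*I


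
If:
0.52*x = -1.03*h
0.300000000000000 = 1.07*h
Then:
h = 0.28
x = -0.56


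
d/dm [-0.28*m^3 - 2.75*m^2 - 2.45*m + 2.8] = -0.84*m^2 - 5.5*m - 2.45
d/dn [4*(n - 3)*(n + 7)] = 8*n + 16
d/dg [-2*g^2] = -4*g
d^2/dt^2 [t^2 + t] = 2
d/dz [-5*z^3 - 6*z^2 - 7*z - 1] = -15*z^2 - 12*z - 7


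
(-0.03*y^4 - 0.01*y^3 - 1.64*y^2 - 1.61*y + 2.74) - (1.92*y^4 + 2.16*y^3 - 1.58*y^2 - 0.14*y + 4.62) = -1.95*y^4 - 2.17*y^3 - 0.0599999999999998*y^2 - 1.47*y - 1.88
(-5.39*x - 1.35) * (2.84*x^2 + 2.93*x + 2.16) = -15.3076*x^3 - 19.6267*x^2 - 15.5979*x - 2.916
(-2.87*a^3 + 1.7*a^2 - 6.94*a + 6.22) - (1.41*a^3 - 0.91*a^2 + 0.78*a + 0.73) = -4.28*a^3 + 2.61*a^2 - 7.72*a + 5.49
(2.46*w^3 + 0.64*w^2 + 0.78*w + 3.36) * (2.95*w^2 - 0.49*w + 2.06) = 7.257*w^5 + 0.6826*w^4 + 7.055*w^3 + 10.8482*w^2 - 0.0395999999999999*w + 6.9216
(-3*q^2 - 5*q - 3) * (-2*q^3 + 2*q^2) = 6*q^5 + 4*q^4 - 4*q^3 - 6*q^2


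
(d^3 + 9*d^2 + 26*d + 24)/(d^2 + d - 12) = (d^2 + 5*d + 6)/(d - 3)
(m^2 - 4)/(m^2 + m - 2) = (m - 2)/(m - 1)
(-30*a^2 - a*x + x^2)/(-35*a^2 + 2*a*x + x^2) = (-30*a^2 - a*x + x^2)/(-35*a^2 + 2*a*x + x^2)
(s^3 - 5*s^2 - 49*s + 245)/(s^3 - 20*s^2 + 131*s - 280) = (s + 7)/(s - 8)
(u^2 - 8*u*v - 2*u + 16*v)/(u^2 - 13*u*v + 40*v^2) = (u - 2)/(u - 5*v)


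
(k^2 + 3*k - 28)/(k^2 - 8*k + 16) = (k + 7)/(k - 4)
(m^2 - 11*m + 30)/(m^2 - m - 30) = (m - 5)/(m + 5)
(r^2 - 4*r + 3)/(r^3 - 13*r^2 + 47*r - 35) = (r - 3)/(r^2 - 12*r + 35)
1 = 1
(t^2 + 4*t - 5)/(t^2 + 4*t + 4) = (t^2 + 4*t - 5)/(t^2 + 4*t + 4)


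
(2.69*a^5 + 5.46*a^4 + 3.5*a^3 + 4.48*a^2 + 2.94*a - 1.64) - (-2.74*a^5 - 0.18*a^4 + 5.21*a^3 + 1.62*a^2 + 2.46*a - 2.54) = 5.43*a^5 + 5.64*a^4 - 1.71*a^3 + 2.86*a^2 + 0.48*a + 0.9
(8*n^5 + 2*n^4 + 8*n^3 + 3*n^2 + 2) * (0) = 0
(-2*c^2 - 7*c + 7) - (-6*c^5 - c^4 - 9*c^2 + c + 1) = 6*c^5 + c^4 + 7*c^2 - 8*c + 6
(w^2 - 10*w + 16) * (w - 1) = w^3 - 11*w^2 + 26*w - 16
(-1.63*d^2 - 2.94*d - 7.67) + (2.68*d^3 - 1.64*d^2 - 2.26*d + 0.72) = 2.68*d^3 - 3.27*d^2 - 5.2*d - 6.95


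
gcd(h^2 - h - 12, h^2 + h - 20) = h - 4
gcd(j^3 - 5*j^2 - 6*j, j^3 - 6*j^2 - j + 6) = j^2 - 5*j - 6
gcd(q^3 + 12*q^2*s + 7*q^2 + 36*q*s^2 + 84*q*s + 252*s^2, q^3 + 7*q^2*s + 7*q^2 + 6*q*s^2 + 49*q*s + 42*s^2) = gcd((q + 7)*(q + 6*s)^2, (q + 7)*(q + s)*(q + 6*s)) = q^2 + 6*q*s + 7*q + 42*s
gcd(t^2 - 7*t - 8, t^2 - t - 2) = t + 1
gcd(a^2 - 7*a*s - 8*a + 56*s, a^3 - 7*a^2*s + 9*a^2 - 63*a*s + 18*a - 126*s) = -a + 7*s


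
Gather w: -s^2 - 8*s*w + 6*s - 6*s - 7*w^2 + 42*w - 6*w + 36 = -s^2 - 7*w^2 + w*(36 - 8*s) + 36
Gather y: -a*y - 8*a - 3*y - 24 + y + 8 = -8*a + y*(-a - 2) - 16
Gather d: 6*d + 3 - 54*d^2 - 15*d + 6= -54*d^2 - 9*d + 9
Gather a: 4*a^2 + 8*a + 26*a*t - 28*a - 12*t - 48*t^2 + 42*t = 4*a^2 + a*(26*t - 20) - 48*t^2 + 30*t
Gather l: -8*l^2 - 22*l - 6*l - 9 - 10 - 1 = -8*l^2 - 28*l - 20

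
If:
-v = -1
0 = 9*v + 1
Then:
No Solution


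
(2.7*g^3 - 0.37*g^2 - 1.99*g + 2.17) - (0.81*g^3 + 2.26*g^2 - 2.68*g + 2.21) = 1.89*g^3 - 2.63*g^2 + 0.69*g - 0.04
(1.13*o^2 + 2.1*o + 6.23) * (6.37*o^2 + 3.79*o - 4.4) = 7.1981*o^4 + 17.6597*o^3 + 42.6721*o^2 + 14.3717*o - 27.412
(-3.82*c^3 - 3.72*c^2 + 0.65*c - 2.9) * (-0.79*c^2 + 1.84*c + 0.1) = 3.0178*c^5 - 4.09*c^4 - 7.7403*c^3 + 3.115*c^2 - 5.271*c - 0.29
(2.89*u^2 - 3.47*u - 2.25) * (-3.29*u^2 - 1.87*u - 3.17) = -9.5081*u^4 + 6.012*u^3 + 4.7301*u^2 + 15.2074*u + 7.1325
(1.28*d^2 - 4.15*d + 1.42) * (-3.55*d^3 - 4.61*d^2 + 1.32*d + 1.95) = -4.544*d^5 + 8.8317*d^4 + 15.7801*d^3 - 9.5282*d^2 - 6.2181*d + 2.769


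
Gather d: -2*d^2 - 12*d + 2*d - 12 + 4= -2*d^2 - 10*d - 8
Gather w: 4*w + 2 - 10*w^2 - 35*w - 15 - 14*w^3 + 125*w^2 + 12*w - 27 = -14*w^3 + 115*w^2 - 19*w - 40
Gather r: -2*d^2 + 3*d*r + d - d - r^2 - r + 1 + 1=-2*d^2 - r^2 + r*(3*d - 1) + 2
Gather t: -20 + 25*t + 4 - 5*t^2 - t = -5*t^2 + 24*t - 16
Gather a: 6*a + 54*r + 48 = 6*a + 54*r + 48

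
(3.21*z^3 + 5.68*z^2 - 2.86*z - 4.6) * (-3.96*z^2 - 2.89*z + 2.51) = -12.7116*z^5 - 31.7697*z^4 + 2.9675*z^3 + 40.7382*z^2 + 6.1154*z - 11.546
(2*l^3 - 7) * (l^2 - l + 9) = 2*l^5 - 2*l^4 + 18*l^3 - 7*l^2 + 7*l - 63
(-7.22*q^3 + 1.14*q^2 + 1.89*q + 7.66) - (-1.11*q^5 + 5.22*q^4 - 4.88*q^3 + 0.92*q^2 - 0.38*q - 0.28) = 1.11*q^5 - 5.22*q^4 - 2.34*q^3 + 0.22*q^2 + 2.27*q + 7.94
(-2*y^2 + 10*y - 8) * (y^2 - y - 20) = -2*y^4 + 12*y^3 + 22*y^2 - 192*y + 160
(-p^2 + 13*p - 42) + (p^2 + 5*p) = 18*p - 42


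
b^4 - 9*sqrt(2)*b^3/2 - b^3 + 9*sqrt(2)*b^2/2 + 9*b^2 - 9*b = b*(b - 1)*(b - 3*sqrt(2))*(b - 3*sqrt(2)/2)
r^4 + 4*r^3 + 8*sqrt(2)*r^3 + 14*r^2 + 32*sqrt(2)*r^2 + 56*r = r*(r + 4)*(r + sqrt(2))*(r + 7*sqrt(2))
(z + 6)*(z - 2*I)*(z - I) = z^3 + 6*z^2 - 3*I*z^2 - 2*z - 18*I*z - 12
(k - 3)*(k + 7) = k^2 + 4*k - 21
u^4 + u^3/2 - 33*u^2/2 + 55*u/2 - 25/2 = (u - 5/2)*(u - 1)^2*(u + 5)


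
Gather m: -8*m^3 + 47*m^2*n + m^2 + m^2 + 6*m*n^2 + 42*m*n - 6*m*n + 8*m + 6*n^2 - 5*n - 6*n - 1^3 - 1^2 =-8*m^3 + m^2*(47*n + 2) + m*(6*n^2 + 36*n + 8) + 6*n^2 - 11*n - 2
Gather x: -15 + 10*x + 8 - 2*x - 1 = 8*x - 8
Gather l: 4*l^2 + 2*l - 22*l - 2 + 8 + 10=4*l^2 - 20*l + 16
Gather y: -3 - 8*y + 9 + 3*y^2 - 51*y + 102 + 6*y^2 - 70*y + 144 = 9*y^2 - 129*y + 252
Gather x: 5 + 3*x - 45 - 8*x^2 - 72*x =-8*x^2 - 69*x - 40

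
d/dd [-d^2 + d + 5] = 1 - 2*d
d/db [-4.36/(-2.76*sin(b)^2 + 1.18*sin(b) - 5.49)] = (5.1448 - 24.0672*sin(b))*cos(b)/(2.76*sin(b)^2 - 1.18*sin(b) + 5.49)^2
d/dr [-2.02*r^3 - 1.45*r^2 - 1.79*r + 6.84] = -6.06*r^2 - 2.9*r - 1.79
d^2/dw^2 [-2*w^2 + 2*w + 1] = -4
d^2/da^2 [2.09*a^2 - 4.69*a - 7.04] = 4.18000000000000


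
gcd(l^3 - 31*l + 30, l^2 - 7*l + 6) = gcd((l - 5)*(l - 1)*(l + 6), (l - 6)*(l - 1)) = l - 1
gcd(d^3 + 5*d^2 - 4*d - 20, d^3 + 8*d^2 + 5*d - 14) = d + 2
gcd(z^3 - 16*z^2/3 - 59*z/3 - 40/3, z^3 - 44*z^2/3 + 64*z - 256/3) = z - 8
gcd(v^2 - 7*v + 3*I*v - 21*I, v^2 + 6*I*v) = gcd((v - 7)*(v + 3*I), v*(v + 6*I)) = 1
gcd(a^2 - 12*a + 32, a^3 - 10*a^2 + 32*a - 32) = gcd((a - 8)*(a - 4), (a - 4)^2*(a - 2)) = a - 4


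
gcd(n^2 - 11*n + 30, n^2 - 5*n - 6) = n - 6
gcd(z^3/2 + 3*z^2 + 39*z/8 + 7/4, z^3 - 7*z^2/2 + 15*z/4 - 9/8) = 1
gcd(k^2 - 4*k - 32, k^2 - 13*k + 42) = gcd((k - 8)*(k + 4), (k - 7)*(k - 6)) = 1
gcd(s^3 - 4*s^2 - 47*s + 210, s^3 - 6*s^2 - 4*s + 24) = s - 6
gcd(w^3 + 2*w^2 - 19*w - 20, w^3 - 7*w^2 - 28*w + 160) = w^2 + w - 20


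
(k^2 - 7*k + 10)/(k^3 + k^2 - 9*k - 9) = (k^2 - 7*k + 10)/(k^3 + k^2 - 9*k - 9)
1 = 1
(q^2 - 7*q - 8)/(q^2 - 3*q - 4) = (q - 8)/(q - 4)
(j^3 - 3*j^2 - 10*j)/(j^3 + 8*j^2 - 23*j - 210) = j*(j + 2)/(j^2 + 13*j + 42)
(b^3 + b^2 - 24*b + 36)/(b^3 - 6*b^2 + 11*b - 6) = (b + 6)/(b - 1)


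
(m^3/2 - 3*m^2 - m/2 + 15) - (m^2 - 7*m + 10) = m^3/2 - 4*m^2 + 13*m/2 + 5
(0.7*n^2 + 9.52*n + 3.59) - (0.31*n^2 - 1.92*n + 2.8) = 0.39*n^2 + 11.44*n + 0.79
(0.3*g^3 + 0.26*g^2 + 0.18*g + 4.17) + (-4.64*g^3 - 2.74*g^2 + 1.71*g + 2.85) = -4.34*g^3 - 2.48*g^2 + 1.89*g + 7.02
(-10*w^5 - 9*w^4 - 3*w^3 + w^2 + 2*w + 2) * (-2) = 20*w^5 + 18*w^4 + 6*w^3 - 2*w^2 - 4*w - 4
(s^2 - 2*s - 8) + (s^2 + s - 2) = 2*s^2 - s - 10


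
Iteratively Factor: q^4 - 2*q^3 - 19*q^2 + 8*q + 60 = (q + 2)*(q^3 - 4*q^2 - 11*q + 30) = (q - 5)*(q + 2)*(q^2 + q - 6) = (q - 5)*(q - 2)*(q + 2)*(q + 3)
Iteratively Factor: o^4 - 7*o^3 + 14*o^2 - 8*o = (o)*(o^3 - 7*o^2 + 14*o - 8) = o*(o - 2)*(o^2 - 5*o + 4) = o*(o - 4)*(o - 2)*(o - 1)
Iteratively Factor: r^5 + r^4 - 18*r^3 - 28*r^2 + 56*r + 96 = (r - 4)*(r^4 + 5*r^3 + 2*r^2 - 20*r - 24) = (r - 4)*(r - 2)*(r^3 + 7*r^2 + 16*r + 12) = (r - 4)*(r - 2)*(r + 2)*(r^2 + 5*r + 6) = (r - 4)*(r - 2)*(r + 2)^2*(r + 3)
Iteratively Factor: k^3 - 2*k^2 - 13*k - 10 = (k + 2)*(k^2 - 4*k - 5) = (k + 1)*(k + 2)*(k - 5)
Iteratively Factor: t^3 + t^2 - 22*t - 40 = (t - 5)*(t^2 + 6*t + 8) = (t - 5)*(t + 4)*(t + 2)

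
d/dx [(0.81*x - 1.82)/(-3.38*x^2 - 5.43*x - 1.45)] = (2.7378*x^2 - 12.3032*x - 11.0571)/(11.4244*x^4 + 36.7068*x^3 + 39.2869*x^2 + 15.747*x + 2.1025)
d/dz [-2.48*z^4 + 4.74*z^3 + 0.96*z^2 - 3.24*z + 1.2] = -9.92*z^3 + 14.22*z^2 + 1.92*z - 3.24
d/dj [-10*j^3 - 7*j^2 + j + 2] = -30*j^2 - 14*j + 1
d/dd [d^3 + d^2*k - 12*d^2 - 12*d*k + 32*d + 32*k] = 3*d^2 + 2*d*k - 24*d - 12*k + 32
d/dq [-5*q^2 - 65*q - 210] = -10*q - 65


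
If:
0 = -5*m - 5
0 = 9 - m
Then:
No Solution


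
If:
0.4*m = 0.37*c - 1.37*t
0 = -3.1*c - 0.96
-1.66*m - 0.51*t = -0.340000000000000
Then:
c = -0.31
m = 0.25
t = -0.16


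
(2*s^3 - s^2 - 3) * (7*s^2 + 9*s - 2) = 14*s^5 + 11*s^4 - 13*s^3 - 19*s^2 - 27*s + 6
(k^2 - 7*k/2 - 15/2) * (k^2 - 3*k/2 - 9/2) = k^4 - 5*k^3 - 27*k^2/4 + 27*k + 135/4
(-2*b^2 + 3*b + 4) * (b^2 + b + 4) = -2*b^4 + b^3 - b^2 + 16*b + 16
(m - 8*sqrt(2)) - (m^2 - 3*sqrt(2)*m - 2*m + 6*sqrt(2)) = -m^2 + 3*m + 3*sqrt(2)*m - 14*sqrt(2)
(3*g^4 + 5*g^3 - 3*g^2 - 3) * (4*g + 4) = 12*g^5 + 32*g^4 + 8*g^3 - 12*g^2 - 12*g - 12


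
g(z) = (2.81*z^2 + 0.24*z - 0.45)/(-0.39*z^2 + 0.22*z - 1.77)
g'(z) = (0.78*z - 0.22)*(2.81*z^2 + 0.24*z - 0.45)/(-0.39*z^2 + 0.22*z - 1.77)^2 + (5.62*z + 0.24)/(-0.39*z^2 + 0.22*z - 1.77)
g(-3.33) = -4.38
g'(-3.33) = 0.90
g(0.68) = -0.56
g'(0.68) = -2.16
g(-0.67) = -0.31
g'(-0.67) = 1.57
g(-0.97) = -0.83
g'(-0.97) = 1.87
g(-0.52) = -0.09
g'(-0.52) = 1.32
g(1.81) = -3.47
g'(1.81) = -2.37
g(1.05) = -1.47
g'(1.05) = -2.67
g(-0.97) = -0.83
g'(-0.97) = 1.87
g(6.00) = -7.05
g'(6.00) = -0.17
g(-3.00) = -4.06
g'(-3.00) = 1.05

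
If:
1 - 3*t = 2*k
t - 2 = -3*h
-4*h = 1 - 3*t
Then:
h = 5/13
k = -10/13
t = 11/13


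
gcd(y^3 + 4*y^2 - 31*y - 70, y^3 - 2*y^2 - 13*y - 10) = y^2 - 3*y - 10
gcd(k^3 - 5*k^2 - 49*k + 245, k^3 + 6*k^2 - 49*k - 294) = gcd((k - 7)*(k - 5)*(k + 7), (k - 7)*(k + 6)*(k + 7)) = k^2 - 49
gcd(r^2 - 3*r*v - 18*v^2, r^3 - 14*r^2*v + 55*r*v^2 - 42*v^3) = r - 6*v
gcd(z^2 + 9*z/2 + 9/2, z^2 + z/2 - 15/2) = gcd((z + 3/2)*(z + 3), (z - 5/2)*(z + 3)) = z + 3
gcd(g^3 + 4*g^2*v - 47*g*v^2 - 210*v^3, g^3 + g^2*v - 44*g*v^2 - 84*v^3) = -g^2 + g*v + 42*v^2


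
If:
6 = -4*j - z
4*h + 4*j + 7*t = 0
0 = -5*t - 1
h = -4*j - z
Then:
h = 6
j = -113/20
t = -1/5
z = 83/5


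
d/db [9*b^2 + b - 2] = 18*b + 1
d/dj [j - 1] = 1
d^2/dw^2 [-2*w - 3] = 0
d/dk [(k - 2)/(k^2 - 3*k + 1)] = (k^2 - 3*k - (k - 2)*(2*k - 3) + 1)/(k^2 - 3*k + 1)^2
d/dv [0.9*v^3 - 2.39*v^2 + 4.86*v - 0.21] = 2.7*v^2 - 4.78*v + 4.86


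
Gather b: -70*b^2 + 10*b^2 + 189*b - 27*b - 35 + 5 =-60*b^2 + 162*b - 30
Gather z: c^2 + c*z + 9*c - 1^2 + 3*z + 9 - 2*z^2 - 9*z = c^2 + 9*c - 2*z^2 + z*(c - 6) + 8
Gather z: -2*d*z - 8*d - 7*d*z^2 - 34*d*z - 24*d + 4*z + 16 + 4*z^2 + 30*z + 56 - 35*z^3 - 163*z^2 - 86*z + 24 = -32*d - 35*z^3 + z^2*(-7*d - 159) + z*(-36*d - 52) + 96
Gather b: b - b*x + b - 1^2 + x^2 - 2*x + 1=b*(2 - x) + x^2 - 2*x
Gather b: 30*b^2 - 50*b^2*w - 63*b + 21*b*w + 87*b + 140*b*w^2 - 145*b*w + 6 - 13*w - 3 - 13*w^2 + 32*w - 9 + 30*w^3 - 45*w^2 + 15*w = b^2*(30 - 50*w) + b*(140*w^2 - 124*w + 24) + 30*w^3 - 58*w^2 + 34*w - 6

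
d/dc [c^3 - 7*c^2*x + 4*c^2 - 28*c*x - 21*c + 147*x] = 3*c^2 - 14*c*x + 8*c - 28*x - 21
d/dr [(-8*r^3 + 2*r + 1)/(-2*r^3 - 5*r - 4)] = (88*r^3 + 102*r^2 - 3)/(4*r^6 + 20*r^4 + 16*r^3 + 25*r^2 + 40*r + 16)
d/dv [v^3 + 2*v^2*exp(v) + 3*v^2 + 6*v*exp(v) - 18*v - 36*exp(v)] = 2*v^2*exp(v) + 3*v^2 + 10*v*exp(v) + 6*v - 30*exp(v) - 18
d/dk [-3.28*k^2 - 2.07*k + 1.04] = -6.56*k - 2.07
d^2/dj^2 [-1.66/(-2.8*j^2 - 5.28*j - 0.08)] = (-26.0288*j^2 - 49.08288*j + 1.66*(5.6*j + 5.28)*(11.2*j + 10.56) - 0.74368)/(2.8*j^2 + 5.28*j + 0.08)^3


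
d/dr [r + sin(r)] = cos(r) + 1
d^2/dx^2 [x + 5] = 0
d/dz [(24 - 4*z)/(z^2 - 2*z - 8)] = 4*(-z^2 + 2*z + 2*(z - 6)*(z - 1) + 8)/(-z^2 + 2*z + 8)^2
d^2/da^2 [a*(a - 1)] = 2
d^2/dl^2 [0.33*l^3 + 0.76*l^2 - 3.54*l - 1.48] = 1.98*l + 1.52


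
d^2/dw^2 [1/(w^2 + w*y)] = 2*(-w*(w + y) + (2*w + y)^2)/(w^3*(w + y)^3)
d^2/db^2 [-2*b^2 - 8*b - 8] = -4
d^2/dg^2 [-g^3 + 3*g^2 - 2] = 6 - 6*g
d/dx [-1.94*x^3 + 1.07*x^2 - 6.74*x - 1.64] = -5.82*x^2 + 2.14*x - 6.74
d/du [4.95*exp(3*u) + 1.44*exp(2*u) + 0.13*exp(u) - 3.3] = (14.85*exp(2*u) + 2.88*exp(u) + 0.13)*exp(u)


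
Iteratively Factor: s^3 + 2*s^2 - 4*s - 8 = (s + 2)*(s^2 - 4) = (s - 2)*(s + 2)*(s + 2)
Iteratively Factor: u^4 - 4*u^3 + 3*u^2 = (u)*(u^3 - 4*u^2 + 3*u) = u^2*(u^2 - 4*u + 3) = u^2*(u - 1)*(u - 3)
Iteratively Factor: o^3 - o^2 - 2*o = (o - 2)*(o^2 + o) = (o - 2)*(o + 1)*(o)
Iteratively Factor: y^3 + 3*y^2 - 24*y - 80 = (y + 4)*(y^2 - y - 20) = (y - 5)*(y + 4)*(y + 4)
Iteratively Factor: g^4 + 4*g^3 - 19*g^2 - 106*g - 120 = (g + 4)*(g^3 - 19*g - 30) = (g + 3)*(g + 4)*(g^2 - 3*g - 10) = (g - 5)*(g + 3)*(g + 4)*(g + 2)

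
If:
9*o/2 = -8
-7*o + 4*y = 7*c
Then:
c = 4*y/7 + 16/9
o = -16/9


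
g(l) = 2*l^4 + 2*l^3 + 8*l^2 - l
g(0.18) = 0.09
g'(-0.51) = -8.66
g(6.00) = 3306.00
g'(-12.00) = -13153.00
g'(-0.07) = -2.09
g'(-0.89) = -16.13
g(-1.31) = 16.43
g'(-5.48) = -1225.03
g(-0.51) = 2.46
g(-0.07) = 0.11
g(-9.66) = 16368.93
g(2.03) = 81.63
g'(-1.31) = -29.65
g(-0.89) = 7.07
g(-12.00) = 39180.00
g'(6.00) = 2039.00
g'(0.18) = 2.12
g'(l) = 8*l^3 + 6*l^2 + 16*l - 1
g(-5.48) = 1720.24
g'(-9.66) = -6807.10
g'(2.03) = 123.13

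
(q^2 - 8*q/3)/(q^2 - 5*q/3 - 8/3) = q/(q + 1)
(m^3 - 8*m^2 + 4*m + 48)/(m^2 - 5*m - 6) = (m^2 - 2*m - 8)/(m + 1)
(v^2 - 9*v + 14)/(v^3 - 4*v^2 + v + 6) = (v - 7)/(v^2 - 2*v - 3)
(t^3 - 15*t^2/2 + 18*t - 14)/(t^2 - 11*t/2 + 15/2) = (2*t^3 - 15*t^2 + 36*t - 28)/(2*t^2 - 11*t + 15)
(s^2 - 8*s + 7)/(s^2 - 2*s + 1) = (s - 7)/(s - 1)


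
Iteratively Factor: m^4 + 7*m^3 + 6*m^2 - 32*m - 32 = (m + 1)*(m^3 + 6*m^2 - 32) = (m + 1)*(m + 4)*(m^2 + 2*m - 8) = (m + 1)*(m + 4)^2*(m - 2)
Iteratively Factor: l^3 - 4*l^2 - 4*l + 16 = (l - 4)*(l^2 - 4) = (l - 4)*(l - 2)*(l + 2)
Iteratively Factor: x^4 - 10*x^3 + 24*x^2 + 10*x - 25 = (x - 5)*(x^3 - 5*x^2 - x + 5) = (x - 5)*(x + 1)*(x^2 - 6*x + 5) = (x - 5)^2*(x + 1)*(x - 1)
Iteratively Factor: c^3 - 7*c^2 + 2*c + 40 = (c + 2)*(c^2 - 9*c + 20) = (c - 4)*(c + 2)*(c - 5)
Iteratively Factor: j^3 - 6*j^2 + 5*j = (j)*(j^2 - 6*j + 5) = j*(j - 1)*(j - 5)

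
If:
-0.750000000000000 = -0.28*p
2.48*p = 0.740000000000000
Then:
No Solution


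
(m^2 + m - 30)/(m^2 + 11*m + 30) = (m - 5)/(m + 5)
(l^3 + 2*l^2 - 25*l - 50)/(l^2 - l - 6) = (l^2 - 25)/(l - 3)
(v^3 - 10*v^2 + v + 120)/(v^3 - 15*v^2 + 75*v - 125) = (v^2 - 5*v - 24)/(v^2 - 10*v + 25)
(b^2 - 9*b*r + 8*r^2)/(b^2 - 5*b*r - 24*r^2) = (b - r)/(b + 3*r)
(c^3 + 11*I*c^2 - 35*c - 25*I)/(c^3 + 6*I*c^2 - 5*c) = (c + 5*I)/c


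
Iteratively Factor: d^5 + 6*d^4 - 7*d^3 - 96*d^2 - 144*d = (d + 3)*(d^4 + 3*d^3 - 16*d^2 - 48*d) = (d + 3)*(d + 4)*(d^3 - d^2 - 12*d) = (d + 3)^2*(d + 4)*(d^2 - 4*d) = d*(d + 3)^2*(d + 4)*(d - 4)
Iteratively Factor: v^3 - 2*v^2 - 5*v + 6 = (v - 3)*(v^2 + v - 2) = (v - 3)*(v - 1)*(v + 2)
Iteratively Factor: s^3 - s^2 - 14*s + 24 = (s + 4)*(s^2 - 5*s + 6) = (s - 3)*(s + 4)*(s - 2)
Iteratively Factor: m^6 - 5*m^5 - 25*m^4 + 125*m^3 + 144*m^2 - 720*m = (m - 5)*(m^5 - 25*m^3 + 144*m) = (m - 5)*(m + 3)*(m^4 - 3*m^3 - 16*m^2 + 48*m) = (m - 5)*(m + 3)*(m + 4)*(m^3 - 7*m^2 + 12*m) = m*(m - 5)*(m + 3)*(m + 4)*(m^2 - 7*m + 12) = m*(m - 5)*(m - 3)*(m + 3)*(m + 4)*(m - 4)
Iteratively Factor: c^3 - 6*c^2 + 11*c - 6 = (c - 2)*(c^2 - 4*c + 3) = (c - 2)*(c - 1)*(c - 3)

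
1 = 1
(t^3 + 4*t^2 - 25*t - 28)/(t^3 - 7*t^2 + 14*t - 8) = (t^2 + 8*t + 7)/(t^2 - 3*t + 2)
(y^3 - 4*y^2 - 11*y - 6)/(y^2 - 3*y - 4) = (y^2 - 5*y - 6)/(y - 4)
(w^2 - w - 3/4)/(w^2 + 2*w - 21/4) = (2*w + 1)/(2*w + 7)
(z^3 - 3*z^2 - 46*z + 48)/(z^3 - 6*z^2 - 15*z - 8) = (z^2 + 5*z - 6)/(z^2 + 2*z + 1)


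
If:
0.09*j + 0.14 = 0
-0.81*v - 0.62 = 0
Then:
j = -1.56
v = -0.77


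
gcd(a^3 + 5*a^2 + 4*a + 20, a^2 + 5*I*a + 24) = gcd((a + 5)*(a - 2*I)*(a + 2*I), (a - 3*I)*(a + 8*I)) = 1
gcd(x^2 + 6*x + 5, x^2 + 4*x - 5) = x + 5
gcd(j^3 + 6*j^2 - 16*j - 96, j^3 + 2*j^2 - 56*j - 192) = j^2 + 10*j + 24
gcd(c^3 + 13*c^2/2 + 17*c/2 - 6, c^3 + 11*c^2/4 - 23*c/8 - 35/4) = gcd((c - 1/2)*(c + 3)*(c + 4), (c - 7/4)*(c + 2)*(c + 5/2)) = 1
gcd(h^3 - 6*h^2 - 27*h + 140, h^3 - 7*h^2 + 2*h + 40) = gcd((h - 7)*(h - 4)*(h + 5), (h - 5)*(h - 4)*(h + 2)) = h - 4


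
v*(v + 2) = v^2 + 2*v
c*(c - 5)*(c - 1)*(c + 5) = c^4 - c^3 - 25*c^2 + 25*c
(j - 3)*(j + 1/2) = j^2 - 5*j/2 - 3/2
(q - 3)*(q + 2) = q^2 - q - 6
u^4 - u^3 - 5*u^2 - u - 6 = (u - 3)*(u + 2)*(u - I)*(u + I)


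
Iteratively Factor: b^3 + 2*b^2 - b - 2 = (b + 1)*(b^2 + b - 2) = (b + 1)*(b + 2)*(b - 1)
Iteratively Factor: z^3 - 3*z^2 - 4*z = (z)*(z^2 - 3*z - 4) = z*(z - 4)*(z + 1)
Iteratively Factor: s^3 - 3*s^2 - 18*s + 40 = (s - 2)*(s^2 - s - 20) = (s - 5)*(s - 2)*(s + 4)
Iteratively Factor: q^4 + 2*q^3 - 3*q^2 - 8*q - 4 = (q + 2)*(q^3 - 3*q - 2) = (q - 2)*(q + 2)*(q^2 + 2*q + 1) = (q - 2)*(q + 1)*(q + 2)*(q + 1)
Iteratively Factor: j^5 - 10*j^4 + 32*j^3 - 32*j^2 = (j)*(j^4 - 10*j^3 + 32*j^2 - 32*j) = j*(j - 2)*(j^3 - 8*j^2 + 16*j) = j*(j - 4)*(j - 2)*(j^2 - 4*j) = j^2*(j - 4)*(j - 2)*(j - 4)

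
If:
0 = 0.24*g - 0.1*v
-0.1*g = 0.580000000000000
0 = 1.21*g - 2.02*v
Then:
No Solution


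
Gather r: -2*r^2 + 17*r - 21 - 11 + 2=-2*r^2 + 17*r - 30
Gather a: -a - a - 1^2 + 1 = -2*a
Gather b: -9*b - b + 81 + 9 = 90 - 10*b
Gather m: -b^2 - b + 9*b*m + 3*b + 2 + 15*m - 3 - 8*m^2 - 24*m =-b^2 + 2*b - 8*m^2 + m*(9*b - 9) - 1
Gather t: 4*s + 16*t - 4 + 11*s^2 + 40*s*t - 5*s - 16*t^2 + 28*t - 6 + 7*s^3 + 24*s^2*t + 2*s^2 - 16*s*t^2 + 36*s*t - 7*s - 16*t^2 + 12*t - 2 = 7*s^3 + 13*s^2 - 8*s + t^2*(-16*s - 32) + t*(24*s^2 + 76*s + 56) - 12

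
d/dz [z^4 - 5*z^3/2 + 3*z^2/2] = z*(8*z^2 - 15*z + 6)/2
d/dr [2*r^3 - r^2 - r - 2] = 6*r^2 - 2*r - 1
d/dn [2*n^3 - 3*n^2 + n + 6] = 6*n^2 - 6*n + 1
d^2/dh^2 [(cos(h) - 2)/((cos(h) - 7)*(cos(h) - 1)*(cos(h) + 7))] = (558*(1 - cos(h)^2)^2 - 30*sin(h)^6 - 4*cos(h)^7 - 9*cos(h)^6 - 213*cos(h)^5 - 750*cos(h)^3 + 3807*cos(h)^2 + 2695*cos(h) - 5526)/((cos(h) - 7)^3*(cos(h) - 1)^3*(cos(h) + 7)^3)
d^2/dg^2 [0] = 0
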